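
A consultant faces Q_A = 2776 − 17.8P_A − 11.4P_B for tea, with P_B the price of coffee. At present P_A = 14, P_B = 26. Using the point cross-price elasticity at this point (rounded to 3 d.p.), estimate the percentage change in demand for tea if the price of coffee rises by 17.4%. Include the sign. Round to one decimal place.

-2.3%

At P_A = 14, P_B = 26: Q_A = 2230.4.
∂Q_A/∂P_B = -11.4.
ε = (∂Q_A/∂P_B)(P_B/Q_A) = -11.4000 × 26/2230.4 ≈ -0.133.
%ΔQ_A ≈ ε × %ΔP_B = -0.133 × (17.4%) = -2.3%.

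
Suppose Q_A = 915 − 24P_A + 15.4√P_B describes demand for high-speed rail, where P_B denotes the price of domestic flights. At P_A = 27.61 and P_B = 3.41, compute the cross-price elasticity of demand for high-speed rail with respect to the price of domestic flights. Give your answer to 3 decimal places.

0.051

At P_A = 27.61 and P_B = 3.41: Q_A = 280.798.
∂Q_A/∂P_B = 15.4/(2√P_B) = 15.4/(2√3.41) = 4.1698.
ε = (∂Q_A/∂P_B)(P_B/Q_A) = 4.1698 × (3.41/280.798) ≈ 0.051.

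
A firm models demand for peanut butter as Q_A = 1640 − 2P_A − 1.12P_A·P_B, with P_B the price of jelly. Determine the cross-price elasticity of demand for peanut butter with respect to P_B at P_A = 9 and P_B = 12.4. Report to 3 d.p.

-0.083

At P_A = 9 and P_B = 12.4: Q_A = 1497.008.
∂Q_A/∂P_B = -1.12P_A = -1.12(9) = -10.0800.
ε = (∂Q_A/∂P_B)(P_B/Q_A) = -10.0800 × (12.4/1497.008) ≈ -0.083.
ε < 0: complements.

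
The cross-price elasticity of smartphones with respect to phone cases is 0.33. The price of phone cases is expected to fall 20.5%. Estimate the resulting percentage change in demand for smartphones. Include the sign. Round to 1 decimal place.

-6.8%

%ΔQ ≈ ε × %ΔP of phone cases = 0.33 × (-20.5%) = -6.8%.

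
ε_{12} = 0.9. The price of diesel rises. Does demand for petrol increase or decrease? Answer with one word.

increase

ε > 0 and the price of diesel rises, so the quantity of petrol moves in the same direction: it increases.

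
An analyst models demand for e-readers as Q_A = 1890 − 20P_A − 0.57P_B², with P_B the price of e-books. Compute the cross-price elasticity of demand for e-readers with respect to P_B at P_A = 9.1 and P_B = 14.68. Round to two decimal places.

-0.15

At P_A = 9.1 and P_B = 14.68: Q_A = 1585.164.
∂Q_A/∂P_B = -1.14P_B = -1.14(14.68) = -16.7352.
ε = (∂Q_A/∂P_B)(P_B/Q_A) = -16.7352 × (14.68/1585.164) ≈ -0.15.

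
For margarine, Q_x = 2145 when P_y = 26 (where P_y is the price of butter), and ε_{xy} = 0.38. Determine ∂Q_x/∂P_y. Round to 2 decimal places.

ε = (∂Q_x/∂P_y)·(P_y/Q_x) ⇒ ∂Q_x/∂P_y = ε·Q_x/P_y = 0.38 × 2145/26 ≈ 31.35.

31.35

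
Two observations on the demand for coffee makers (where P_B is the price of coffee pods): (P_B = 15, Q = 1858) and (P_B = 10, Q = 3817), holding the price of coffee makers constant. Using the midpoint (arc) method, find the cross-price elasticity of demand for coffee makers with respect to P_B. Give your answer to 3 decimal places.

-1.726

ΔQ_A = 3817 − 1858 = 1959; ΔP_B = 10 − 15 = -5.
Midpoints: Q̄_A = 2837.5, P̄_B = 12.50.
ε = (ΔQ_A/Q̄_A)/(ΔP_B/P̄_B) = (1959/2837.5)/(-5/12.50) ≈ -1.726.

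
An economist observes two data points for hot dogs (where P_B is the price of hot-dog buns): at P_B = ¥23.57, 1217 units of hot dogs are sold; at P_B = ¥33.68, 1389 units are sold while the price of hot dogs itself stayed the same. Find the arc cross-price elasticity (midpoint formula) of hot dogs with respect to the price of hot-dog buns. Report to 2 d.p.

ΔQ_A = 1389 − 1217 = 172; ΔP_B = 33.68 − 23.57 = 10.11.
Midpoints: Q̄_A = 1303.0, P̄_B = 28.62.
ε = (ΔQ_A/Q̄_A)/(ΔP_B/P̄_B) = (172/1303.0)/(10.11/28.62) ≈ 0.37.

0.37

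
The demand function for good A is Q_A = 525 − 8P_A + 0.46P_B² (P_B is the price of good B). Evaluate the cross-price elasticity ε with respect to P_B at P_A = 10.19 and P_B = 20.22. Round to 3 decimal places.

0.596

At P_A = 10.19 and P_B = 20.22: Q_A = 631.550.
∂Q_A/∂P_B = 0.92P_B = 0.92(20.22) = 18.6024.
ε = (∂Q_A/∂P_B)(P_B/Q_A) = 18.6024 × (20.22/631.550) ≈ 0.596.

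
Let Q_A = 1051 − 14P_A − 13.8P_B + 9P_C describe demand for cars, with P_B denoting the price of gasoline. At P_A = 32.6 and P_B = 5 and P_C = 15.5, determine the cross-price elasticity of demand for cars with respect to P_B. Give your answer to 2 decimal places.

-0.10

At P_A = 32.6 and P_B = 5 and P_C = 15.5: Q_A = 665.1.
∂Q_A/∂P_B = -13.8.
ε = (∂Q_A/∂P_B)(P_B/Q_A) = -13.8 × (5/665.1) ≈ -0.10.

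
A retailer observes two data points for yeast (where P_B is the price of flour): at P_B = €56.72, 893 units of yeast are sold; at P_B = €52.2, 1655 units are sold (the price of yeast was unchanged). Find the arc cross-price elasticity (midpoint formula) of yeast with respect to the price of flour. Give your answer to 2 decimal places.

ΔQ_A = 1655 − 893 = 762; ΔP_B = 52.2 − 56.72 = -4.52.
Midpoints: Q̄_A = 1274.0, P̄_B = 54.46.
ε = (ΔQ_A/Q̄_A)/(ΔP_B/P̄_B) = (762/1274.0)/(-4.52/54.46) ≈ -7.21.
ε < 0: yeast and flour are complements.

-7.21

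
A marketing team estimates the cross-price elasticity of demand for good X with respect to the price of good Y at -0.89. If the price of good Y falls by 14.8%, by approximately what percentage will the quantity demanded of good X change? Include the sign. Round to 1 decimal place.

13.2%

%ΔQ ≈ ε × %ΔP of good Y = -0.89 × (-14.8%) = 13.2%.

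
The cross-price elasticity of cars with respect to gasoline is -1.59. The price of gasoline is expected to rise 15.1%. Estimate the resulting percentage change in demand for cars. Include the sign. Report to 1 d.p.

%ΔQ ≈ ε × %ΔP of gasoline = -1.59 × (15.1%) = -24.0%.
Demand for cars falls by about 24.0%.

-24.0%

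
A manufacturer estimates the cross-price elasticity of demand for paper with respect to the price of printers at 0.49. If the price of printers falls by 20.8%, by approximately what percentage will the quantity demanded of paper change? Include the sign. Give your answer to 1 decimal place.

%ΔQ ≈ ε × %ΔP of printers = 0.49 × (-20.8%) = -10.2%.

-10.2%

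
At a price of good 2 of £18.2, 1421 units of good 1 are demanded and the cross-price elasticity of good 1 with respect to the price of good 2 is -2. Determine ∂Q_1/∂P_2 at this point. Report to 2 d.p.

ε = (∂Q_1/∂P_2)·(P_2/Q_1) ⇒ ∂Q_1/∂P_2 = ε·Q_1/P_2 = -2 × 1421/18.2 ≈ -156.15.

-156.15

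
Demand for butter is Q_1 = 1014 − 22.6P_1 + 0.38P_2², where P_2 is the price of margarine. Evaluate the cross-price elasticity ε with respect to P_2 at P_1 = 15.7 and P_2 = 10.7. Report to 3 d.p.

At P_1 = 15.7 and P_2 = 10.7: Q_1 = 702.686.
∂Q_1/∂P_2 = 0.76P_2 = 0.76(10.7) = 8.1320.
ε = (∂Q_1/∂P_2)(P_2/Q_1) = 8.1320 × (10.7/702.686) ≈ 0.124.
ε > 0: substitutes.

0.124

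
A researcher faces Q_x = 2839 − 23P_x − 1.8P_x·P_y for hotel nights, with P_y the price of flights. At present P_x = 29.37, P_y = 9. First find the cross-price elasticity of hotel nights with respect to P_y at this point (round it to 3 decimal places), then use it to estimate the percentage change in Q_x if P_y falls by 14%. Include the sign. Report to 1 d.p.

At P_x = 29.37, P_y = 9: Q_x = 1687.696.
∂Q_x/∂P_y = -1.8P_x = -52.8660.
ε = (∂Q_x/∂P_y)(P_y/Q_x) = -52.8660 × 9/1687.696 ≈ -0.282.
%ΔQ_x ≈ ε × %ΔP_y = -0.282 × (-14%) = 3.9%.

3.9%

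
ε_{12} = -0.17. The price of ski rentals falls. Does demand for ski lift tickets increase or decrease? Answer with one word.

ε < 0 and the price of ski rentals falls, so the quantity of ski lift tickets moves in the opposite direction: it increases.

increase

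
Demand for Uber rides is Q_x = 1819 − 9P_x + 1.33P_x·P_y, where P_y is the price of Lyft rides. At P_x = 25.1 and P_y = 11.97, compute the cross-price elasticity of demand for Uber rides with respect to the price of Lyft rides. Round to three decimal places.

0.201

At P_x = 25.1 and P_y = 11.97: Q_x = 1992.695.
∂Q_x/∂P_y = 1.33P_x = 1.33(25.1) = 33.3830.
ε = (∂Q_x/∂P_y)(P_y/Q_x) = 33.3830 × (11.97/1992.695) ≈ 0.201.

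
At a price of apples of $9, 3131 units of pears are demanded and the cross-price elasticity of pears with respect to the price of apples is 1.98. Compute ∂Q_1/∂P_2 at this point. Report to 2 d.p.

ε = (∂Q_1/∂P_2)·(P_2/Q_1) ⇒ ∂Q_1/∂P_2 = ε·Q_1/P_2 = 1.98 × 3131/9 ≈ 688.82.

688.82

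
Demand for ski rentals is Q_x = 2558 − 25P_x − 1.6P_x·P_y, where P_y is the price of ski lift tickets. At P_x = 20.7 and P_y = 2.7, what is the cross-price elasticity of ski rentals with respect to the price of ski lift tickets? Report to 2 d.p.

-0.05

At P_x = 20.7 and P_y = 2.7: Q_x = 1951.076.
∂Q_x/∂P_y = -1.6P_x = -1.6(20.7) = -33.1200.
ε = (∂Q_x/∂P_y)(P_y/Q_x) = -33.1200 × (2.7/1951.076) ≈ -0.05.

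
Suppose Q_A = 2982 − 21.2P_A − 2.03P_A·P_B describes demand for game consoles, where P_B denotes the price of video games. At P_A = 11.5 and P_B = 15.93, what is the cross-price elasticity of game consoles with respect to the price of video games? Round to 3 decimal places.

At P_A = 11.5 and P_B = 15.93: Q_A = 2366.314.
∂Q_A/∂P_B = -2.03P_A = -2.03(11.5) = -23.3450.
ε = (∂Q_A/∂P_B)(P_B/Q_A) = -23.3450 × (15.93/2366.314) ≈ -0.157.
ε < 0: complements.

-0.157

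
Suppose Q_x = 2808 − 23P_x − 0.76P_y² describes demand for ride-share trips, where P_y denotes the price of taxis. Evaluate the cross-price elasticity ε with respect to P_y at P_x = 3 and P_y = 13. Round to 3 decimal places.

At P_x = 3 and P_y = 13: Q_x = 2610.56.
∂Q_x/∂P_y = -1.52P_y = -1.52(13) = -19.7600.
ε = (∂Q_x/∂P_y)(P_y/Q_x) = -19.7600 × (13/2610.56) ≈ -0.098.
ε < 0: complements.

-0.098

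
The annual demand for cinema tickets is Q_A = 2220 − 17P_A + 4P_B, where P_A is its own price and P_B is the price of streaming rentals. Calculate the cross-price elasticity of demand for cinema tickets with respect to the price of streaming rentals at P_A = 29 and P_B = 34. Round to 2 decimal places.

At P_A = 29 and P_B = 34: Q_A = 1863.
∂Q_A/∂P_B = 4.
ε = (∂Q_A/∂P_B)(P_B/Q_A) = 4 × (34/1863) ≈ 0.07.

0.07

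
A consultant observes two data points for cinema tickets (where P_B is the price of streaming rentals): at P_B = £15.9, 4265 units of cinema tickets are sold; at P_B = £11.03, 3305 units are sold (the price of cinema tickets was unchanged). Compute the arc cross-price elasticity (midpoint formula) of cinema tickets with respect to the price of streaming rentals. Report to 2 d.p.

0.70

ΔQ_A = 3305 − 4265 = -960; ΔP_B = 11.03 − 15.9 = -4.87.
Midpoints: Q̄_A = 3785.0, P̄_B = 13.46.
ε = (ΔQ_A/Q̄_A)/(ΔP_B/P̄_B) = (-960/3785.0)/(-4.87/13.46) ≈ 0.70.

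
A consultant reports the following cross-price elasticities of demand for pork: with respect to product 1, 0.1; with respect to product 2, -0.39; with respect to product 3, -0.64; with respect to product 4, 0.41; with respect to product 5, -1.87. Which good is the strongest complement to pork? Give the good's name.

product 5

Complements have ε < 0. The most negative value is -1.87 (product 5).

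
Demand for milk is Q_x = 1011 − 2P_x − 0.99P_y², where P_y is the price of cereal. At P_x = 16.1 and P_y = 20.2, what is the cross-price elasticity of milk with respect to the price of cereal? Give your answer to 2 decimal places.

At P_x = 16.1 and P_y = 20.2: Q_x = 574.840.
∂Q_x/∂P_y = -1.98P_y = -1.98(20.2) = -39.9960.
ε = (∂Q_x/∂P_y)(P_y/Q_x) = -39.9960 × (20.2/574.840) ≈ -1.41.
ε < 0: complements.

-1.41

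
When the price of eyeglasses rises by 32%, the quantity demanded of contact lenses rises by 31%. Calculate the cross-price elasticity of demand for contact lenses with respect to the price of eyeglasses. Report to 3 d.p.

0.969

ε = (%ΔQ of contact lenses) / (%ΔP of eyeglasses) = (31%) / (32%) ≈ 0.969.
Positive cross-price elasticity: substitutes.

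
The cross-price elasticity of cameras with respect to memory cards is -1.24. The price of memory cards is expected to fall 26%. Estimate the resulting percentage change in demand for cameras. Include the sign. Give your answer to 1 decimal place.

%ΔQ ≈ ε × %ΔP of memory cards = -1.24 × (-26%) = 32.2%.

32.2%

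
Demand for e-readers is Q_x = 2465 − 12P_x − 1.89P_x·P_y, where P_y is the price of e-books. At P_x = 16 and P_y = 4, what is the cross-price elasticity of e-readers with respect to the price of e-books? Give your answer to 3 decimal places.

-0.056

At P_x = 16 and P_y = 4: Q_x = 2152.04.
∂Q_x/∂P_y = -1.89P_x = -1.89(16) = -30.2400.
ε = (∂Q_x/∂P_y)(P_y/Q_x) = -30.2400 × (4/2152.04) ≈ -0.056.
ε < 0: complements.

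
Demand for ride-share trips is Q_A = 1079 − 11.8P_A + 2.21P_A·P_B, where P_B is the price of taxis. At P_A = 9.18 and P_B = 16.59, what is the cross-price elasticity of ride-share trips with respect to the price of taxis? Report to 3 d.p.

At P_A = 9.18 and P_B = 16.59: Q_A = 1307.251.
∂Q_A/∂P_B = 2.21P_A = 2.21(9.18) = 20.2878.
ε = (∂Q_A/∂P_B)(P_B/Q_A) = 20.2878 × (16.59/1307.251) ≈ 0.257.

0.257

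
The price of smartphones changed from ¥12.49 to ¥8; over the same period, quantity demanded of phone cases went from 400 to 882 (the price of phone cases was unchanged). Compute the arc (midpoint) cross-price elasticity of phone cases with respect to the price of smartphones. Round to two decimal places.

-1.72

ΔQ_A = 882 − 400 = 482; ΔP_B = 8 − 12.49 = -4.49.
Midpoints: Q̄_A = 641.0, P̄_B = 10.25.
ε = (ΔQ_A/Q̄_A)/(ΔP_B/P̄_B) = (482/641.0)/(-4.49/10.25) ≈ -1.72.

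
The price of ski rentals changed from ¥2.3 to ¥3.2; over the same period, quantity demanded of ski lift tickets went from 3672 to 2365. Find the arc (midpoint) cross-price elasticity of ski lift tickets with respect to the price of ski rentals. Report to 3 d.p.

-1.323

ΔQ_A = 2365 − 3672 = -1307; ΔP_B = 3.2 − 2.3 = 0.9.
Midpoints: Q̄_A = 3018.5, P̄_B = 2.75.
ε = (ΔQ_A/Q̄_A)/(ΔP_B/P̄_B) = (-1307/3018.5)/(0.9/2.75) ≈ -1.323.
ε < 0: ski lift tickets and ski rentals are complements.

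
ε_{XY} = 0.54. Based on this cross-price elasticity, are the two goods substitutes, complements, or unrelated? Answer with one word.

ε = 0.54 > 0, so a higher price of good Y raises demand for good X: substitutes.

substitutes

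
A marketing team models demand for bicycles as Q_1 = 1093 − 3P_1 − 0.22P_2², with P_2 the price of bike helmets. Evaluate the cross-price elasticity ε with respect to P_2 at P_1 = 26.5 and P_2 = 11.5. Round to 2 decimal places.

At P_1 = 26.5 and P_2 = 11.5: Q_1 = 984.405.
∂Q_1/∂P_2 = -0.44P_2 = -0.44(11.5) = -5.0600.
ε = (∂Q_1/∂P_2)(P_2/Q_1) = -5.0600 × (11.5/984.405) ≈ -0.06.

-0.06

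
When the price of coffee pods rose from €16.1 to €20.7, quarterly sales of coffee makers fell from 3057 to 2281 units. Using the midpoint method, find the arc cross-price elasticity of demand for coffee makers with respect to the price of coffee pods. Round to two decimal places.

ΔQ_A = 2281 − 3057 = -776; ΔP_B = 20.7 − 16.1 = 4.6.
Midpoints: Q̄_A = 2669.0, P̄_B = 18.40.
ε = (ΔQ_A/Q̄_A)/(ΔP_B/P̄_B) = (-776/2669.0)/(4.6/18.40) ≈ -1.16.
ε < 0: coffee makers and coffee pods are complements.

-1.16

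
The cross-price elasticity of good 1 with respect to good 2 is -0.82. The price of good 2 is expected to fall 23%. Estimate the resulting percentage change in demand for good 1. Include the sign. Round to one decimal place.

18.9%

%ΔQ ≈ ε × %ΔP of good 2 = -0.82 × (-23%) = 18.9%.
Demand for good 1 rises by about 18.9%.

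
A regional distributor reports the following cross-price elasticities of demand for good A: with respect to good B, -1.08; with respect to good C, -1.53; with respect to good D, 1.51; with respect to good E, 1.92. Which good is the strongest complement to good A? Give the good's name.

Complements have ε < 0. The most negative value is -1.53 (good C).

good C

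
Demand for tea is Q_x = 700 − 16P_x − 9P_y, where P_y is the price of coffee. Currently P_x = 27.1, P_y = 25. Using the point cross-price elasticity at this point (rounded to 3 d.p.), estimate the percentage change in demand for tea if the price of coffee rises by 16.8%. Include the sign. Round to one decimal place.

At P_x = 27.1, P_y = 25: Q_x = 41.4.
∂Q_x/∂P_y = -9.
ε = (∂Q_x/∂P_y)(P_y/Q_x) = -9.0000 × 25/41.4 ≈ -5.435.
%ΔQ_x ≈ ε × %ΔP_y = -5.435 × (16.8%) = -91.3%.

-91.3%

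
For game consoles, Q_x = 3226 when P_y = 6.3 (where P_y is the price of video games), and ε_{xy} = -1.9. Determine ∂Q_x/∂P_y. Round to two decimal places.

ε = (∂Q_x/∂P_y)·(P_y/Q_x) ⇒ ∂Q_x/∂P_y = ε·Q_x/P_y = -1.9 × 3226/6.3 ≈ -972.92.

-972.92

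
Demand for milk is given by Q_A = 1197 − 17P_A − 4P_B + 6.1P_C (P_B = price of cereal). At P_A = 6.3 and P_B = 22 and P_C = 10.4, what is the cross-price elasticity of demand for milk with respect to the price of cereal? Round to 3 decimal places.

-0.083

At P_A = 6.3 and P_B = 22 and P_C = 10.4: Q_A = 1065.34.
∂Q_A/∂P_B = -4.
ε = (∂Q_A/∂P_B)(P_B/Q_A) = -4 × (22/1065.34) ≈ -0.083.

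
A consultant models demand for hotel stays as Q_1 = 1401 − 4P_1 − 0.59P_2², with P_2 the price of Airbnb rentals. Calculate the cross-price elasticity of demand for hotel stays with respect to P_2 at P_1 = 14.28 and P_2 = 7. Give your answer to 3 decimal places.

At P_1 = 14.28 and P_2 = 7: Q_1 = 1314.97.
∂Q_1/∂P_2 = -1.18P_2 = -1.18(7) = -8.2600.
ε = (∂Q_1/∂P_2)(P_2/Q_1) = -8.2600 × (7/1314.97) ≈ -0.044.
ε < 0: complements.

-0.044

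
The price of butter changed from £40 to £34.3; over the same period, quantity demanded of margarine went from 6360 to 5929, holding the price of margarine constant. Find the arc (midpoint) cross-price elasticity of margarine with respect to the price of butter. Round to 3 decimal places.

0.457

ΔQ_A = 5929 − 6360 = -431; ΔP_B = 34.3 − 40 = -5.7.
Midpoints: Q̄_A = 6144.5, P̄_B = 37.15.
ε = (ΔQ_A/Q̄_A)/(ΔP_B/P̄_B) = (-431/6144.5)/(-5.7/37.15) ≈ 0.457.
ε > 0: margarine and butter are substitutes.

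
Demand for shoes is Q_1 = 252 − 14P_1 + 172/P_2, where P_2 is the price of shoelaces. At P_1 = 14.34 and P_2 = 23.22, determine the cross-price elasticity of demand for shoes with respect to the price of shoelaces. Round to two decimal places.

-0.13

At P_1 = 14.34 and P_2 = 23.22: Q_1 = 58.647.
∂Q_1/∂P_2 = −172/P_2² = -0.3190.
ε = (∂Q_1/∂P_2)(P_2/Q_1) = -0.3190 × (23.22/58.647) ≈ -0.13.
ε < 0: complements.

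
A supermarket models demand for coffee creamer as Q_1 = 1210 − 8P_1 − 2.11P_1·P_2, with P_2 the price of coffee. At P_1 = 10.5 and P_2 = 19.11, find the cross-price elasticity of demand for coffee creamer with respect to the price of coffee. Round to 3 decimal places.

-0.603

At P_1 = 10.5 and P_2 = 19.11: Q_1 = 702.618.
∂Q_1/∂P_2 = -2.11P_1 = -2.11(10.5) = -22.1550.
ε = (∂Q_1/∂P_2)(P_2/Q_1) = -22.1550 × (19.11/702.618) ≈ -0.603.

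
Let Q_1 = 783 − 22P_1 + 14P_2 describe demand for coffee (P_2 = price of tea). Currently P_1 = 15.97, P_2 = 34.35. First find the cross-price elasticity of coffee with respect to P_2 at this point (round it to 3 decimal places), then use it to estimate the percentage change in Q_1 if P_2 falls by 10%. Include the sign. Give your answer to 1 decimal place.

-5.3%

At P_1 = 15.97, P_2 = 34.35: Q_1 = 912.56.
∂Q_1/∂P_2 = 14.
ε = (∂Q_1/∂P_2)(P_2/Q_1) = 14.0000 × 34.35/912.56 ≈ 0.527.
%ΔQ_1 ≈ ε × %ΔP_2 = 0.527 × (-10%) = -5.3%.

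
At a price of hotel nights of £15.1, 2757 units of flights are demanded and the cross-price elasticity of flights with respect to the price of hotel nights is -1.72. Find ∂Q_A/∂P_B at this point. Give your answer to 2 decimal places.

-314.04

ε = (∂Q_A/∂P_B)·(P_B/Q_A) ⇒ ∂Q_A/∂P_B = ε·Q_A/P_B = -1.72 × 2757/15.1 ≈ -314.04.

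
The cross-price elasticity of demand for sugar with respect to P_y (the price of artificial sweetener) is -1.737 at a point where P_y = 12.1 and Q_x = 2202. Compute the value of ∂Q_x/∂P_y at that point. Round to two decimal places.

-316.11

ε = (∂Q_x/∂P_y)·(P_y/Q_x) ⇒ ∂Q_x/∂P_y = ε·Q_x/P_y = -1.737 × 2202/12.1 ≈ -316.11.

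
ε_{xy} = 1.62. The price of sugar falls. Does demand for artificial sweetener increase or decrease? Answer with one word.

decrease

ε > 0 and the price of sugar falls, so the quantity of artificial sweetener moves in the same direction: it decreases.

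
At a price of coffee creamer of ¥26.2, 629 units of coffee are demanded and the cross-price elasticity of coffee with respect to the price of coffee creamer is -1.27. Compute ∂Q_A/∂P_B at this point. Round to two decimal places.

-30.49

ε = (∂Q_A/∂P_B)·(P_B/Q_A) ⇒ ∂Q_A/∂P_B = ε·Q_A/P_B = -1.27 × 629/26.2 ≈ -30.49.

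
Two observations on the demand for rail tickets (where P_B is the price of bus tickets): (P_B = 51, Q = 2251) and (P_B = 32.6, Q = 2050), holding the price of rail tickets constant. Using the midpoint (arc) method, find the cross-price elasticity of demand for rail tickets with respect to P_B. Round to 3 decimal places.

0.212

ΔQ_A = 2050 − 2251 = -201; ΔP_B = 32.6 − 51 = -18.4.
Midpoints: Q̄_A = 2150.5, P̄_B = 41.80.
ε = (ΔQ_A/Q̄_A)/(ΔP_B/P̄_B) = (-201/2150.5)/(-18.4/41.80) ≈ 0.212.
ε > 0: rail tickets and bus tickets are substitutes.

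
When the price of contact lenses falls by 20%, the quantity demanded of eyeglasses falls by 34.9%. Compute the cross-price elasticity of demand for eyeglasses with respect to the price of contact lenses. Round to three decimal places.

1.745

ε = (%ΔQ of eyeglasses) / (%ΔP of contact lenses) = (-34.9%) / (-20%) ≈ 1.745.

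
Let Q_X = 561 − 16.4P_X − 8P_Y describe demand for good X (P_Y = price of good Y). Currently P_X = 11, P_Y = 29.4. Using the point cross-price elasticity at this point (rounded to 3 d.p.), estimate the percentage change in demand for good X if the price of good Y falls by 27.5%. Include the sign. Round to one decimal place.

44.5%

At P_X = 11, P_Y = 29.4: Q_X = 145.4.
∂Q_X/∂P_Y = -8.
ε = (∂Q_X/∂P_Y)(P_Y/Q_X) = -8.0000 × 29.4/145.4 ≈ -1.618.
%ΔQ_X ≈ ε × %ΔP_Y = -1.618 × (-27.5%) = 44.5%.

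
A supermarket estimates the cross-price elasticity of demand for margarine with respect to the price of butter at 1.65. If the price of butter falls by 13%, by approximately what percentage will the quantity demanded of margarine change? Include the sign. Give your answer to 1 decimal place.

-21.5%

%ΔQ ≈ ε × %ΔP of butter = 1.65 × (-13%) = -21.5%.
Demand for margarine falls by about 21.5%.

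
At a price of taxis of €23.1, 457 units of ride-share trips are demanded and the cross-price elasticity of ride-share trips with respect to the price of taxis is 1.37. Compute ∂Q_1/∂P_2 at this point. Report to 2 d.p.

ε = (∂Q_1/∂P_2)·(P_2/Q_1) ⇒ ∂Q_1/∂P_2 = ε·Q_1/P_2 = 1.37 × 457/23.1 ≈ 27.10.

27.10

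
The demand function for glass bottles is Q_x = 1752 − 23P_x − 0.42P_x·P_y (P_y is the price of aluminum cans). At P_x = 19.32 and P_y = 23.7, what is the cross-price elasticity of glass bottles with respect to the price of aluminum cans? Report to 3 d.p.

-0.172

At P_x = 19.32 and P_y = 23.7: Q_x = 1115.329.
∂Q_x/∂P_y = -0.42P_x = -0.42(19.32) = -8.1144.
ε = (∂Q_x/∂P_y)(P_y/Q_x) = -8.1144 × (23.7/1115.329) ≈ -0.172.
ε < 0: complements.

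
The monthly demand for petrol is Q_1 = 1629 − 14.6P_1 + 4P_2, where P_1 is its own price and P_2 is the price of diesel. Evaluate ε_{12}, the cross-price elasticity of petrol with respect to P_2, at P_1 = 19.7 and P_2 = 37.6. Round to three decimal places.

At P_1 = 19.7 and P_2 = 37.6: Q_1 = 1491.78.
∂Q_1/∂P_2 = 4.
ε = (∂Q_1/∂P_2)(P_2/Q_1) = 4 × (37.6/1491.78) ≈ 0.101.
Since ε > 0, petrol and diesel are substitutes.

0.101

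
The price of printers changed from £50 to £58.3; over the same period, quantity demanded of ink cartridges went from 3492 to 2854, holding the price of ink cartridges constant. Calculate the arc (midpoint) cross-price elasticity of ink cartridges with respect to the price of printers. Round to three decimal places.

-1.312

ΔQ_A = 2854 − 3492 = -638; ΔP_B = 58.3 − 50 = 8.3.
Midpoints: Q̄_A = 3173.0, P̄_B = 54.15.
ε = (ΔQ_A/Q̄_A)/(ΔP_B/P̄_B) = (-638/3173.0)/(8.3/54.15) ≈ -1.312.
ε < 0: ink cartridges and printers are complements.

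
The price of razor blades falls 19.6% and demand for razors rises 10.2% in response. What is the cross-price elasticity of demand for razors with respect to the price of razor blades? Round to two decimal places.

ε = (%ΔQ of razors) / (%ΔP of razor blades) = (10.2%) / (-19.6%) ≈ -0.52.

-0.52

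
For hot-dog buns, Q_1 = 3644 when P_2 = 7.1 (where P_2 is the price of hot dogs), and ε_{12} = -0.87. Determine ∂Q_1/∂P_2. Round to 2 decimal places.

-446.52

ε = (∂Q_1/∂P_2)·(P_2/Q_1) ⇒ ∂Q_1/∂P_2 = ε·Q_1/P_2 = -0.87 × 3644/7.1 ≈ -446.52.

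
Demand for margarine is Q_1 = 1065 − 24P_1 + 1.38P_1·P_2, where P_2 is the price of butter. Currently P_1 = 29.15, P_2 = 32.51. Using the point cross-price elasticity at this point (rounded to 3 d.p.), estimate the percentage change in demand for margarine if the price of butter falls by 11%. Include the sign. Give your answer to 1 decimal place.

-8.6%

At P_1 = 29.15, P_2 = 32.51: Q_1 = 1673.180.
∂Q_1/∂P_2 = 1.38P_1 = 40.2270.
ε = (∂Q_1/∂P_2)(P_2/Q_1) = 40.2270 × 32.51/1673.180 ≈ 0.782.
%ΔQ_1 ≈ ε × %ΔP_2 = 0.782 × (-11%) = -8.6%.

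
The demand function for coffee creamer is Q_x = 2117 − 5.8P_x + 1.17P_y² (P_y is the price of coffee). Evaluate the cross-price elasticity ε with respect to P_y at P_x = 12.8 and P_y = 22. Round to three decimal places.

At P_x = 12.8 and P_y = 22: Q_x = 2609.04.
∂Q_x/∂P_y = 2.34P_y = 2.34(22) = 51.4800.
ε = (∂Q_x/∂P_y)(P_y/Q_x) = 51.4800 × (22/2609.04) ≈ 0.434.

0.434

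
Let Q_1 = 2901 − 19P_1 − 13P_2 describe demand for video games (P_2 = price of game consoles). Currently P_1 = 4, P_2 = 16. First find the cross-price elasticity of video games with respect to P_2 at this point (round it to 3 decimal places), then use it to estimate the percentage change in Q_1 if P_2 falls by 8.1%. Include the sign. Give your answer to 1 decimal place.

0.6%

At P_1 = 4, P_2 = 16: Q_1 = 2617.
∂Q_1/∂P_2 = -13.
ε = (∂Q_1/∂P_2)(P_2/Q_1) = -13.0000 × 16/2617 ≈ -0.079.
%ΔQ_1 ≈ ε × %ΔP_2 = -0.079 × (-8.1%) = 0.6%.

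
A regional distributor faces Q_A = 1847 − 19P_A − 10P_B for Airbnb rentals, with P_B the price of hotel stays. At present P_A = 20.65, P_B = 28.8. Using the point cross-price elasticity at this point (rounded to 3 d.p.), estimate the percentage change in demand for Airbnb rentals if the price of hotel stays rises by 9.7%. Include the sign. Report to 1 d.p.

At P_A = 20.65, P_B = 28.8: Q_A = 1166.65.
∂Q_A/∂P_B = -10.
ε = (∂Q_A/∂P_B)(P_B/Q_A) = -10.0000 × 28.8/1166.65 ≈ -0.247.
%ΔQ_A ≈ ε × %ΔP_B = -0.247 × (9.7%) = -2.4%.

-2.4%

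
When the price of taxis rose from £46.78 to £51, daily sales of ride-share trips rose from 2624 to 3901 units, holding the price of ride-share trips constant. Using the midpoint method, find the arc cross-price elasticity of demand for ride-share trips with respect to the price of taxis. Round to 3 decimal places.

ΔQ_A = 3901 − 2624 = 1277; ΔP_B = 51 − 46.78 = 4.22.
Midpoints: Q̄_A = 3262.5, P̄_B = 48.89.
ε = (ΔQ_A/Q̄_A)/(ΔP_B/P̄_B) = (1277/3262.5)/(4.22/48.89) ≈ 4.535.
ε > 0: ride-share trips and taxis are substitutes.

4.535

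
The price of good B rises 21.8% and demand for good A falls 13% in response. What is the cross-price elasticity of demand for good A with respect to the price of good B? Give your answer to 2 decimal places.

ε = (%ΔQ of good A) / (%ΔP of good B) = (-13%) / (21.8%) ≈ -0.60.
Negative cross-price elasticity: complements.

-0.60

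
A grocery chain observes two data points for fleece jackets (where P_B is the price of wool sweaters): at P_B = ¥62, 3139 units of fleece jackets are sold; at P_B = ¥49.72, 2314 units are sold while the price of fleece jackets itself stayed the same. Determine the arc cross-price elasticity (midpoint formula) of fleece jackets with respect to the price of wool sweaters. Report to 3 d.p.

ΔQ_A = 2314 − 3139 = -825; ΔP_B = 49.72 − 62 = -12.28.
Midpoints: Q̄_A = 2726.5, P̄_B = 55.86.
ε = (ΔQ_A/Q̄_A)/(ΔP_B/P̄_B) = (-825/2726.5)/(-12.28/55.86) ≈ 1.376.
ε > 0: fleece jackets and wool sweaters are substitutes.

1.376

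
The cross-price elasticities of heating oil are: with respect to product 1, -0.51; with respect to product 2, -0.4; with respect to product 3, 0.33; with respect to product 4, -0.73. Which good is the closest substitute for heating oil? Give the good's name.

Substitutes have ε > 0. Among the positive values, 0.33 (product 3) is largest.

product 3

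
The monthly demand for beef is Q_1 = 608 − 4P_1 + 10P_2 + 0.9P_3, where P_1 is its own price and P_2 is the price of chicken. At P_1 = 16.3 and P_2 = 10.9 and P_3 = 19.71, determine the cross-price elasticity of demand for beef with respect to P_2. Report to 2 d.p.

At P_1 = 16.3 and P_2 = 10.9 and P_3 = 19.71: Q_1 = 669.539.
∂Q_1/∂P_2 = 10.
ε = (∂Q_1/∂P_2)(P_2/Q_1) = 10 × (10.9/669.539) ≈ 0.16.

0.16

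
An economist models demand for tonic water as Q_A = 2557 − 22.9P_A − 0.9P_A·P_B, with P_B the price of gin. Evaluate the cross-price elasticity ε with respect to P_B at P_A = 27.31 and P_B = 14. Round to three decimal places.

-0.217

At P_A = 27.31 and P_B = 14: Q_A = 1587.495.
∂Q_A/∂P_B = -0.9P_A = -0.9(27.31) = -24.5790.
ε = (∂Q_A/∂P_B)(P_B/Q_A) = -24.5790 × (14/1587.495) ≈ -0.217.
ε < 0: complements.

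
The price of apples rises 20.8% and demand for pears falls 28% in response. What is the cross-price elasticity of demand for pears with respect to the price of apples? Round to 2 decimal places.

ε = (%ΔQ of pears) / (%ΔP of apples) = (-28%) / (20.8%) ≈ -1.35.
Negative cross-price elasticity: complements.

-1.35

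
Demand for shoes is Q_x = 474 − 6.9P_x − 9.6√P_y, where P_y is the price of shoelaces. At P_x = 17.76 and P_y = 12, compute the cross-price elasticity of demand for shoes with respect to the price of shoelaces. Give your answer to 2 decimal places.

At P_x = 17.76 and P_y = 12: Q_x = 318.201.
∂Q_x/∂P_y = -9.6/(2√P_y) = -9.6/(2√12) = -1.3856.
ε = (∂Q_x/∂P_y)(P_y/Q_x) = -1.3856 × (12/318.201) ≈ -0.05.

-0.05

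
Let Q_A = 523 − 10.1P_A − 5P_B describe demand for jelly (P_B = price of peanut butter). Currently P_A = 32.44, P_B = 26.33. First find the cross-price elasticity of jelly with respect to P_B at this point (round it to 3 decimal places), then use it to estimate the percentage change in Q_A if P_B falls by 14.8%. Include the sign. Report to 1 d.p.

At P_A = 32.44, P_B = 26.33: Q_A = 63.706.
∂Q_A/∂P_B = -5.
ε = (∂Q_A/∂P_B)(P_B/Q_A) = -5.0000 × 26.33/63.706 ≈ -2.067.
%ΔQ_A ≈ ε × %ΔP_B = -2.067 × (-14.8%) = 30.6%.

30.6%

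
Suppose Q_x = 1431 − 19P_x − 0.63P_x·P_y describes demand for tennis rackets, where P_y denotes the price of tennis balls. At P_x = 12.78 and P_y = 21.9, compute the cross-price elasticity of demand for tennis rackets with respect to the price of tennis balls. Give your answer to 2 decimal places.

At P_x = 12.78 and P_y = 21.9: Q_x = 1011.854.
∂Q_x/∂P_y = -0.63P_x = -0.63(12.78) = -8.0514.
ε = (∂Q_x/∂P_y)(P_y/Q_x) = -8.0514 × (21.9/1011.854) ≈ -0.17.
ε < 0: complements.

-0.17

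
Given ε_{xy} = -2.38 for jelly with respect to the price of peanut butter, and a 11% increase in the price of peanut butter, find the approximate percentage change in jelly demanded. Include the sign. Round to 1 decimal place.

%ΔQ ≈ ε × %ΔP of peanut butter = -2.38 × (11%) = -26.2%.

-26.2%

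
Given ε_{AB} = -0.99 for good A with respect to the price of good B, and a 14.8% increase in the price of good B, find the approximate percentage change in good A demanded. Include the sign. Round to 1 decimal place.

-14.7%

%ΔQ ≈ ε × %ΔP of good B = -0.99 × (14.8%) = -14.7%.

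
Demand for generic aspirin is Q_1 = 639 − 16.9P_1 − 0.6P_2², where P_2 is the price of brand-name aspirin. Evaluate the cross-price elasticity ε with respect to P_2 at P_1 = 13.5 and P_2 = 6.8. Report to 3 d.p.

-0.145

At P_1 = 13.5 and P_2 = 6.8: Q_1 = 383.106.
∂Q_1/∂P_2 = -1.2P_2 = -1.2(6.8) = -8.1600.
ε = (∂Q_1/∂P_2)(P_2/Q_1) = -8.1600 × (6.8/383.106) ≈ -0.145.
ε < 0: complements.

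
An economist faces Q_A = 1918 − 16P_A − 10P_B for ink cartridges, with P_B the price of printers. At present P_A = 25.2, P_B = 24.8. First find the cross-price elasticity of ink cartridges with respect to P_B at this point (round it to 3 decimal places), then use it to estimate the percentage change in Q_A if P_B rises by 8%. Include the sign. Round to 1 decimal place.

At P_A = 25.2, P_B = 24.8: Q_A = 1266.8.
∂Q_A/∂P_B = -10.
ε = (∂Q_A/∂P_B)(P_B/Q_A) = -10.0000 × 24.8/1266.8 ≈ -0.196.
%ΔQ_A ≈ ε × %ΔP_B = -0.196 × (8%) = -1.6%.

-1.6%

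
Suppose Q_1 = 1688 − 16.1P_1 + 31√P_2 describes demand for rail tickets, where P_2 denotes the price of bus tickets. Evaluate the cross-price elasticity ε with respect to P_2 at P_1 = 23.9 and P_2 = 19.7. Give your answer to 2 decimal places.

At P_1 = 23.9 and P_2 = 19.7: Q_1 = 1440.803.
∂Q_1/∂P_2 = 31/(2√P_2) = 31/(2√19.7) = 3.4922.
ε = (∂Q_1/∂P_2)(P_2/Q_1) = 3.4922 × (19.7/1440.803) ≈ 0.05.
ε > 0: substitutes.

0.05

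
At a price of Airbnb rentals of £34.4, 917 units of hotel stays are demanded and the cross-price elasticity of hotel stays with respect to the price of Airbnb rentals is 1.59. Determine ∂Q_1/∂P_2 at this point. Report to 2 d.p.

ε = (∂Q_1/∂P_2)·(P_2/Q_1) ⇒ ∂Q_1/∂P_2 = ε·Q_1/P_2 = 1.59 × 917/34.4 ≈ 42.38.

42.38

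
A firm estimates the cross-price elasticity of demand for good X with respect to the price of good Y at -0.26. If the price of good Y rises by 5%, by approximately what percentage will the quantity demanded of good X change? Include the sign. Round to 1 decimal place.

-1.3%

%ΔQ ≈ ε × %ΔP of good Y = -0.26 × (5%) = -1.3%.
Demand for good X falls by about 1.3%.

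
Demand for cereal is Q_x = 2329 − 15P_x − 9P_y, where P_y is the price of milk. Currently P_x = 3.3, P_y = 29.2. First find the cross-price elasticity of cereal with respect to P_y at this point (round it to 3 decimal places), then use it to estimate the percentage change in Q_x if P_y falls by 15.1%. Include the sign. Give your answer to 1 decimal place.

At P_x = 3.3, P_y = 29.2: Q_x = 2016.7.
∂Q_x/∂P_y = -9.
ε = (∂Q_x/∂P_y)(P_y/Q_x) = -9.0000 × 29.2/2016.7 ≈ -0.130.
%ΔQ_x ≈ ε × %ΔP_y = -0.130 × (-15.1%) = 2.0%.

2.0%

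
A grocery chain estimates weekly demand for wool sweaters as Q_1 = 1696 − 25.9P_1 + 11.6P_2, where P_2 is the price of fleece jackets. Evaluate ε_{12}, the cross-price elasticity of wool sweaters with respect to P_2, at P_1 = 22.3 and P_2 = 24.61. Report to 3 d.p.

At P_1 = 22.3 and P_2 = 24.61: Q_1 = 1403.906.
∂Q_1/∂P_2 = 11.6.
ε = (∂Q_1/∂P_2)(P_2/Q_1) = 11.6 × (24.61/1403.906) ≈ 0.203.
Since ε > 0, wool sweaters and fleece jackets are substitutes.

0.203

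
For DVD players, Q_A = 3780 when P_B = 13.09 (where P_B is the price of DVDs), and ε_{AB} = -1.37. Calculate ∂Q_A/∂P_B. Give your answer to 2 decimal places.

-395.61

ε = (∂Q_A/∂P_B)·(P_B/Q_A) ⇒ ∂Q_A/∂P_B = ε·Q_A/P_B = -1.37 × 3780/13.09 ≈ -395.61.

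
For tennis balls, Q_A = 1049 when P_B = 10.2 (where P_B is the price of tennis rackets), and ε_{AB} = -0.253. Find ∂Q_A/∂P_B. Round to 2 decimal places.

ε = (∂Q_A/∂P_B)·(P_B/Q_A) ⇒ ∂Q_A/∂P_B = ε·Q_A/P_B = -0.253 × 1049/10.2 ≈ -26.02.

-26.02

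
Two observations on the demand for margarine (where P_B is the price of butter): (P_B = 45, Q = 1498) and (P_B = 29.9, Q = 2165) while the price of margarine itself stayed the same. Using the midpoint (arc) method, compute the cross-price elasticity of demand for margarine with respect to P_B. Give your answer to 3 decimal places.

ΔQ_A = 2165 − 1498 = 667; ΔP_B = 29.9 − 45 = -15.1.
Midpoints: Q̄_A = 1831.5, P̄_B = 37.45.
ε = (ΔQ_A/Q̄_A)/(ΔP_B/P̄_B) = (667/1831.5)/(-15.1/37.45) ≈ -0.903.
ε < 0: margarine and butter are complements.

-0.903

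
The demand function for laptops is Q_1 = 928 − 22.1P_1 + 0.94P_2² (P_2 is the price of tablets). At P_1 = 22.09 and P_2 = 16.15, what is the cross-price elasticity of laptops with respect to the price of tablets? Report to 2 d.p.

0.72

At P_1 = 22.09 and P_2 = 16.15: Q_1 = 684.984.
∂Q_1/∂P_2 = 1.88P_2 = 1.88(16.15) = 30.3620.
ε = (∂Q_1/∂P_2)(P_2/Q_1) = 30.3620 × (16.15/684.984) ≈ 0.72.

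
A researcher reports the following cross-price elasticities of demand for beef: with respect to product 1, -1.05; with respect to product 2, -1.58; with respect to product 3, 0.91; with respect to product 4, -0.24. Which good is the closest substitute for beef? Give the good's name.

Substitutes have ε > 0. Among the positive values, 0.91 (product 3) is largest.

product 3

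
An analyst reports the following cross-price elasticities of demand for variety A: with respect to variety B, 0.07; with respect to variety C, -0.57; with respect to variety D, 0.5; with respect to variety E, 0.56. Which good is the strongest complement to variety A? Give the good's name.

Complements have ε < 0. The most negative value is -0.57 (variety C).

variety C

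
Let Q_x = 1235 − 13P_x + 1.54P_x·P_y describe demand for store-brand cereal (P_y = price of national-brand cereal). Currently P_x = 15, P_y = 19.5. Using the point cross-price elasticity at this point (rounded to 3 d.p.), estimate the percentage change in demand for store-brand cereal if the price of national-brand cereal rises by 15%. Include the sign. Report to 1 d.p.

4.5%

At P_x = 15, P_y = 19.5: Q_x = 1490.45.
∂Q_x/∂P_y = 1.54P_x = 23.1000.
ε = (∂Q_x/∂P_y)(P_y/Q_x) = 23.1000 × 19.5/1490.45 ≈ 0.302.
%ΔQ_x ≈ ε × %ΔP_y = 0.302 × (15%) = 4.5%.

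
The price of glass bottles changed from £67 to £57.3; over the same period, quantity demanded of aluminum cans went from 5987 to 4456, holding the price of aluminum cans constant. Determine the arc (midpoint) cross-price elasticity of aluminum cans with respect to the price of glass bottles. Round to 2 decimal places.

ΔQ_A = 4456 − 5987 = -1531; ΔP_B = 57.3 − 67 = -9.7.
Midpoints: Q̄_A = 5221.5, P̄_B = 62.15.
ε = (ΔQ_A/Q̄_A)/(ΔP_B/P̄_B) = (-1531/5221.5)/(-9.7/62.15) ≈ 1.88.
ε > 0: aluminum cans and glass bottles are substitutes.

1.88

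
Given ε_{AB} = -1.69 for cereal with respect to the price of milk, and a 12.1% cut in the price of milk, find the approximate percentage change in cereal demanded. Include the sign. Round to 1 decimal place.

20.4%

%ΔQ ≈ ε × %ΔP of milk = -1.69 × (-12.1%) = 20.4%.
Demand for cereal rises by about 20.4%.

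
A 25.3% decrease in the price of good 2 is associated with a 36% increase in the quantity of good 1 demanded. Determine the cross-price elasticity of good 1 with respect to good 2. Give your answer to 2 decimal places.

ε = (%ΔQ of good 1) / (%ΔP of good 2) = (36%) / (-25.3%) ≈ -1.42.

-1.42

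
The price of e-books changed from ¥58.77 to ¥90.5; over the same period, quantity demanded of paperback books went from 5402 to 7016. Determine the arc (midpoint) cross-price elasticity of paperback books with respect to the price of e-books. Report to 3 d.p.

0.611

ΔQ_A = 7016 − 5402 = 1614; ΔP_B = 90.5 − 58.77 = 31.73.
Midpoints: Q̄_A = 6209.0, P̄_B = 74.64.
ε = (ΔQ_A/Q̄_A)/(ΔP_B/P̄_B) = (1614/6209.0)/(31.73/74.64) ≈ 0.611.
ε > 0: paperback books and e-books are substitutes.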